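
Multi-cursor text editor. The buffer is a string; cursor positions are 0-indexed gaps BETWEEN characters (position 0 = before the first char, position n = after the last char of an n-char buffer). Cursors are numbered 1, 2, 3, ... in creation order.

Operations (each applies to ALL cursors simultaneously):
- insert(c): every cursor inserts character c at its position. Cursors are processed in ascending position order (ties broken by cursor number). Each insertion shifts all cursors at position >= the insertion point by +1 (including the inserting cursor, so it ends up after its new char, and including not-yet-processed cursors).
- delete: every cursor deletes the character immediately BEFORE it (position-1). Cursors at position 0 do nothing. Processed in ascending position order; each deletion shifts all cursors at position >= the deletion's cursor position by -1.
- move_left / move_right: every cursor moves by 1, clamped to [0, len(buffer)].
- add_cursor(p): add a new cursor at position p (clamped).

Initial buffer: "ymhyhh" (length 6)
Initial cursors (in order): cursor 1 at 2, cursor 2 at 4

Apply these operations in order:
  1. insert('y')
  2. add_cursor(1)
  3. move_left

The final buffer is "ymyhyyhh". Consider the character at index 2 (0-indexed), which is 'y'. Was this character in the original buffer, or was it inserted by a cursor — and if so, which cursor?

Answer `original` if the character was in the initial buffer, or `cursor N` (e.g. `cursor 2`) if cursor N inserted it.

After op 1 (insert('y')): buffer="ymyhyyhh" (len 8), cursors c1@3 c2@6, authorship ..1..2..
After op 2 (add_cursor(1)): buffer="ymyhyyhh" (len 8), cursors c3@1 c1@3 c2@6, authorship ..1..2..
After op 3 (move_left): buffer="ymyhyyhh" (len 8), cursors c3@0 c1@2 c2@5, authorship ..1..2..
Authorship (.=original, N=cursor N): . . 1 . . 2 . .
Index 2: author = 1

Answer: cursor 1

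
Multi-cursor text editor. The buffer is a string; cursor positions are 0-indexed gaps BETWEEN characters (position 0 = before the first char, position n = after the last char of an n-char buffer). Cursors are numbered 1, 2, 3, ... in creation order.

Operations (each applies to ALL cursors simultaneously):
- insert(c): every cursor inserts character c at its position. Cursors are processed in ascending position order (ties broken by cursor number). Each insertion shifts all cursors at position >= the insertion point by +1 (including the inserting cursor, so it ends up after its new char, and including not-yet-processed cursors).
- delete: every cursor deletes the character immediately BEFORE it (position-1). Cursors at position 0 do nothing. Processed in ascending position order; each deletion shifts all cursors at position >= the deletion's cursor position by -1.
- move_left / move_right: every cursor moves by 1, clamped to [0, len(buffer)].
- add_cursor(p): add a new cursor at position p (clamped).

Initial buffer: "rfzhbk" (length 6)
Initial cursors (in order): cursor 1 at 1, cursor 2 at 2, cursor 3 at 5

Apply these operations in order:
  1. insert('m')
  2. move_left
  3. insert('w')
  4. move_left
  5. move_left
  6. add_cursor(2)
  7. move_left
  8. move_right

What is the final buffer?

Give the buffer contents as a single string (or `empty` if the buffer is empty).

After op 1 (insert('m')): buffer="rmfmzhbmk" (len 9), cursors c1@2 c2@4 c3@8, authorship .1.2...3.
After op 2 (move_left): buffer="rmfmzhbmk" (len 9), cursors c1@1 c2@3 c3@7, authorship .1.2...3.
After op 3 (insert('w')): buffer="rwmfwmzhbwmk" (len 12), cursors c1@2 c2@5 c3@10, authorship .11.22...33.
After op 4 (move_left): buffer="rwmfwmzhbwmk" (len 12), cursors c1@1 c2@4 c3@9, authorship .11.22...33.
After op 5 (move_left): buffer="rwmfwmzhbwmk" (len 12), cursors c1@0 c2@3 c3@8, authorship .11.22...33.
After op 6 (add_cursor(2)): buffer="rwmfwmzhbwmk" (len 12), cursors c1@0 c4@2 c2@3 c3@8, authorship .11.22...33.
After op 7 (move_left): buffer="rwmfwmzhbwmk" (len 12), cursors c1@0 c4@1 c2@2 c3@7, authorship .11.22...33.
After op 8 (move_right): buffer="rwmfwmzhbwmk" (len 12), cursors c1@1 c4@2 c2@3 c3@8, authorship .11.22...33.

Answer: rwmfwmzhbwmk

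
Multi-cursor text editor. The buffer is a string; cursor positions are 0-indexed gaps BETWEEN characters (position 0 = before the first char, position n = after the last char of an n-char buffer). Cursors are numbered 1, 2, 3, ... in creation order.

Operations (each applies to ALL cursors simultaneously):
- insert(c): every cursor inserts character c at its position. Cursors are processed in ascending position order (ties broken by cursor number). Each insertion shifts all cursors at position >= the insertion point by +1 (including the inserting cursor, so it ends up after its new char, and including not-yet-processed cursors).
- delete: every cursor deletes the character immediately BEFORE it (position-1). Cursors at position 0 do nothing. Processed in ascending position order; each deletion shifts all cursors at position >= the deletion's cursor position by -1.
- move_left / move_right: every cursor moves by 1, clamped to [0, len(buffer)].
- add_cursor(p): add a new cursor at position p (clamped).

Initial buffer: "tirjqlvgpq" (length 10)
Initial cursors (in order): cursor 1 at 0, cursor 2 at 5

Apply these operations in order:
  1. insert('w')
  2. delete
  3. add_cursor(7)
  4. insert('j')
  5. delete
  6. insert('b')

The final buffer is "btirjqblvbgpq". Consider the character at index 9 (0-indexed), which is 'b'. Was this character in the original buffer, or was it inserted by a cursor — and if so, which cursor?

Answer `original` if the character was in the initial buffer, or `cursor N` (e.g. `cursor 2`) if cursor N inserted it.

Answer: cursor 3

Derivation:
After op 1 (insert('w')): buffer="wtirjqwlvgpq" (len 12), cursors c1@1 c2@7, authorship 1.....2.....
After op 2 (delete): buffer="tirjqlvgpq" (len 10), cursors c1@0 c2@5, authorship ..........
After op 3 (add_cursor(7)): buffer="tirjqlvgpq" (len 10), cursors c1@0 c2@5 c3@7, authorship ..........
After op 4 (insert('j')): buffer="jtirjqjlvjgpq" (len 13), cursors c1@1 c2@7 c3@10, authorship 1.....2..3...
After op 5 (delete): buffer="tirjqlvgpq" (len 10), cursors c1@0 c2@5 c3@7, authorship ..........
After op 6 (insert('b')): buffer="btirjqblvbgpq" (len 13), cursors c1@1 c2@7 c3@10, authorship 1.....2..3...
Authorship (.=original, N=cursor N): 1 . . . . . 2 . . 3 . . .
Index 9: author = 3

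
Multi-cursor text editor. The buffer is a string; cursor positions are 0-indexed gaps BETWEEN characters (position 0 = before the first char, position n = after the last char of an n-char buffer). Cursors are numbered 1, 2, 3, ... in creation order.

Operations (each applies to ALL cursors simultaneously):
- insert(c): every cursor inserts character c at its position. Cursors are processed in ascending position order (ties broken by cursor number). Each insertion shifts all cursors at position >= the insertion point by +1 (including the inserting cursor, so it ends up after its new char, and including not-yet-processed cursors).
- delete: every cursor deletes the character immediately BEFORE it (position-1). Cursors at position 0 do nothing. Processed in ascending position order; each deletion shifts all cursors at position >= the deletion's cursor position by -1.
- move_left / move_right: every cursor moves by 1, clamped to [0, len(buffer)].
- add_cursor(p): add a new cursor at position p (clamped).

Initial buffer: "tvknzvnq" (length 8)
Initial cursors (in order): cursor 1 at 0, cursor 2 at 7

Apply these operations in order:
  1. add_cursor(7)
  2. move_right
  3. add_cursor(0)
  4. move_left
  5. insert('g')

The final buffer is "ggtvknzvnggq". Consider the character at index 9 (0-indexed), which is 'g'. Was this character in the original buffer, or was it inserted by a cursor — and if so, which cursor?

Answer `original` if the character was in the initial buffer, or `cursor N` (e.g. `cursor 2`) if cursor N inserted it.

After op 1 (add_cursor(7)): buffer="tvknzvnq" (len 8), cursors c1@0 c2@7 c3@7, authorship ........
After op 2 (move_right): buffer="tvknzvnq" (len 8), cursors c1@1 c2@8 c3@8, authorship ........
After op 3 (add_cursor(0)): buffer="tvknzvnq" (len 8), cursors c4@0 c1@1 c2@8 c3@8, authorship ........
After op 4 (move_left): buffer="tvknzvnq" (len 8), cursors c1@0 c4@0 c2@7 c3@7, authorship ........
After op 5 (insert('g')): buffer="ggtvknzvnggq" (len 12), cursors c1@2 c4@2 c2@11 c3@11, authorship 14.......23.
Authorship (.=original, N=cursor N): 1 4 . . . . . . . 2 3 .
Index 9: author = 2

Answer: cursor 2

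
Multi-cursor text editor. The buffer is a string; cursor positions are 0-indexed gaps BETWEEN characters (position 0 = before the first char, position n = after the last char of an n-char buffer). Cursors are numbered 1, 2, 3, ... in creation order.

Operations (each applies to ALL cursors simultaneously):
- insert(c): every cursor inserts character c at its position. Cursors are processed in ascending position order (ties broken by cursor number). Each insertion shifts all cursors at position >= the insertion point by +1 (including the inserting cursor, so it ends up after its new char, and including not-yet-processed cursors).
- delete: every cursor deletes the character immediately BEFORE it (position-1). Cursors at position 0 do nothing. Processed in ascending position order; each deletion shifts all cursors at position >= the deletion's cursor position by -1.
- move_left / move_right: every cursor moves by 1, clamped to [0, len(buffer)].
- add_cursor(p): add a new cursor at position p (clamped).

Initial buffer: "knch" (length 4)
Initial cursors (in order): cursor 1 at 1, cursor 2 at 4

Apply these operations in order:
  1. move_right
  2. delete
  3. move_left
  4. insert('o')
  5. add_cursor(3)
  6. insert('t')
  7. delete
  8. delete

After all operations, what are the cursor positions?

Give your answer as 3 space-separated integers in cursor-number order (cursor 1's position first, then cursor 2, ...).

Answer: 0 0 0

Derivation:
After op 1 (move_right): buffer="knch" (len 4), cursors c1@2 c2@4, authorship ....
After op 2 (delete): buffer="kc" (len 2), cursors c1@1 c2@2, authorship ..
After op 3 (move_left): buffer="kc" (len 2), cursors c1@0 c2@1, authorship ..
After op 4 (insert('o')): buffer="okoc" (len 4), cursors c1@1 c2@3, authorship 1.2.
After op 5 (add_cursor(3)): buffer="okoc" (len 4), cursors c1@1 c2@3 c3@3, authorship 1.2.
After op 6 (insert('t')): buffer="otkottc" (len 7), cursors c1@2 c2@6 c3@6, authorship 11.223.
After op 7 (delete): buffer="okoc" (len 4), cursors c1@1 c2@3 c3@3, authorship 1.2.
After op 8 (delete): buffer="c" (len 1), cursors c1@0 c2@0 c3@0, authorship .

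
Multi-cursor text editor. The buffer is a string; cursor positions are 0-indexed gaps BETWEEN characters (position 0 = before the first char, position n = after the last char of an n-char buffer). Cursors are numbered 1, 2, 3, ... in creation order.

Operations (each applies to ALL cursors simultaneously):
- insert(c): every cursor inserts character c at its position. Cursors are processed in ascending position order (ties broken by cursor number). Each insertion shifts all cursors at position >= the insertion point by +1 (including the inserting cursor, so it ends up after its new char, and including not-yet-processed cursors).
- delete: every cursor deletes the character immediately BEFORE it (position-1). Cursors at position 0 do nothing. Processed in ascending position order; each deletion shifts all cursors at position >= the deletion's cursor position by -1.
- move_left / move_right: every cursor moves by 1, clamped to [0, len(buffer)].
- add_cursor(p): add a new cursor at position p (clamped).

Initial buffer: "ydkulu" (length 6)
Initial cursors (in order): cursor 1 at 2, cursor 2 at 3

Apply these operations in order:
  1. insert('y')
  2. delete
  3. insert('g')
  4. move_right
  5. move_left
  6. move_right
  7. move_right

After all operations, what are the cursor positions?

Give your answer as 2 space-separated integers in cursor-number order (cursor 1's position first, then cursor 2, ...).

After op 1 (insert('y')): buffer="ydykyulu" (len 8), cursors c1@3 c2@5, authorship ..1.2...
After op 2 (delete): buffer="ydkulu" (len 6), cursors c1@2 c2@3, authorship ......
After op 3 (insert('g')): buffer="ydgkgulu" (len 8), cursors c1@3 c2@5, authorship ..1.2...
After op 4 (move_right): buffer="ydgkgulu" (len 8), cursors c1@4 c2@6, authorship ..1.2...
After op 5 (move_left): buffer="ydgkgulu" (len 8), cursors c1@3 c2@5, authorship ..1.2...
After op 6 (move_right): buffer="ydgkgulu" (len 8), cursors c1@4 c2@6, authorship ..1.2...
After op 7 (move_right): buffer="ydgkgulu" (len 8), cursors c1@5 c2@7, authorship ..1.2...

Answer: 5 7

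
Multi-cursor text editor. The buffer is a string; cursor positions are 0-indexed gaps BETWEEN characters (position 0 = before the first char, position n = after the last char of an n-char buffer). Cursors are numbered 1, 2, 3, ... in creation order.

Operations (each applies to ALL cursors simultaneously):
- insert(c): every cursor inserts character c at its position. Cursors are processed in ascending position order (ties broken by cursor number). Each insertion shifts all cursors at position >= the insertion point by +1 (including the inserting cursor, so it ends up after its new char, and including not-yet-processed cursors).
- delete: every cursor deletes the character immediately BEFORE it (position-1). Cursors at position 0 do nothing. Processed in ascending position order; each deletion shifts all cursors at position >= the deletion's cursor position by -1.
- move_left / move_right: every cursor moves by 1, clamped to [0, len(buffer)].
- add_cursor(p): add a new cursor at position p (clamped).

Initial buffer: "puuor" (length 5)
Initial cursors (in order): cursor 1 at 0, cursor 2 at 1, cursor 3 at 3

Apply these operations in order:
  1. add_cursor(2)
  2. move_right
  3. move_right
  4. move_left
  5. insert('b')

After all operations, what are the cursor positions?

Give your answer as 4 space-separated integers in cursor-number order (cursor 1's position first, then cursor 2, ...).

After op 1 (add_cursor(2)): buffer="puuor" (len 5), cursors c1@0 c2@1 c4@2 c3@3, authorship .....
After op 2 (move_right): buffer="puuor" (len 5), cursors c1@1 c2@2 c4@3 c3@4, authorship .....
After op 3 (move_right): buffer="puuor" (len 5), cursors c1@2 c2@3 c4@4 c3@5, authorship .....
After op 4 (move_left): buffer="puuor" (len 5), cursors c1@1 c2@2 c4@3 c3@4, authorship .....
After op 5 (insert('b')): buffer="pbububobr" (len 9), cursors c1@2 c2@4 c4@6 c3@8, authorship .1.2.4.3.

Answer: 2 4 8 6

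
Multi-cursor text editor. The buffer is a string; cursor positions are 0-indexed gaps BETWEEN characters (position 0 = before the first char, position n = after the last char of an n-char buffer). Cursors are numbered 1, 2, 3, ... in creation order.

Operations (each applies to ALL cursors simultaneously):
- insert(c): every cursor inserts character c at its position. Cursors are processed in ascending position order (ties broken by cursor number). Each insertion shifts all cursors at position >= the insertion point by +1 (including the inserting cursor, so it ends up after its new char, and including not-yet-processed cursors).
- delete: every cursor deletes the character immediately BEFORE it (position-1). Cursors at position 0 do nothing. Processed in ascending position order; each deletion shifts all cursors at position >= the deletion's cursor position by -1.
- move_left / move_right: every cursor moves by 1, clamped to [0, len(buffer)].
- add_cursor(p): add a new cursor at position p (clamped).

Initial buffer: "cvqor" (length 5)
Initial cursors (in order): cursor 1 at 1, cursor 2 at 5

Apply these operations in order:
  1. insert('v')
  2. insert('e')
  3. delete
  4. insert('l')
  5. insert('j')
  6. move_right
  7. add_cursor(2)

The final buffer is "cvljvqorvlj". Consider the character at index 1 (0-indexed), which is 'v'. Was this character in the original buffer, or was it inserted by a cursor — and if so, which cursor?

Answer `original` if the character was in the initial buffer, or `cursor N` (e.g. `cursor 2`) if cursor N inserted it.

After op 1 (insert('v')): buffer="cvvqorv" (len 7), cursors c1@2 c2@7, authorship .1....2
After op 2 (insert('e')): buffer="cvevqorve" (len 9), cursors c1@3 c2@9, authorship .11....22
After op 3 (delete): buffer="cvvqorv" (len 7), cursors c1@2 c2@7, authorship .1....2
After op 4 (insert('l')): buffer="cvlvqorvl" (len 9), cursors c1@3 c2@9, authorship .11....22
After op 5 (insert('j')): buffer="cvljvqorvlj" (len 11), cursors c1@4 c2@11, authorship .111....222
After op 6 (move_right): buffer="cvljvqorvlj" (len 11), cursors c1@5 c2@11, authorship .111....222
After op 7 (add_cursor(2)): buffer="cvljvqorvlj" (len 11), cursors c3@2 c1@5 c2@11, authorship .111....222
Authorship (.=original, N=cursor N): . 1 1 1 . . . . 2 2 2
Index 1: author = 1

Answer: cursor 1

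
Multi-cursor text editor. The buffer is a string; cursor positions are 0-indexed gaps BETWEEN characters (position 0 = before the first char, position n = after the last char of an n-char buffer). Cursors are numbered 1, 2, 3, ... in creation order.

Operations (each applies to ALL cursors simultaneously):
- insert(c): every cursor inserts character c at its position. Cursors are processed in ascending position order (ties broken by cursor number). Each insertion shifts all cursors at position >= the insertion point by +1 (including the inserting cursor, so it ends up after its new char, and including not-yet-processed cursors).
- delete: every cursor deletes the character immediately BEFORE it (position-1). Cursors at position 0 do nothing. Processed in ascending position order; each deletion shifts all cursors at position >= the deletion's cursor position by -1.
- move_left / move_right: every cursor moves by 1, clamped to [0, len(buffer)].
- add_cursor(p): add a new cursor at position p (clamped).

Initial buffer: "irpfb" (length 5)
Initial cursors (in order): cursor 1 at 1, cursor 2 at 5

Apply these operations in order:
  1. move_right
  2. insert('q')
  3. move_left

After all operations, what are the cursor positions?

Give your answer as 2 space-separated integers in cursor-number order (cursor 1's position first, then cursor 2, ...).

Answer: 2 6

Derivation:
After op 1 (move_right): buffer="irpfb" (len 5), cursors c1@2 c2@5, authorship .....
After op 2 (insert('q')): buffer="irqpfbq" (len 7), cursors c1@3 c2@7, authorship ..1...2
After op 3 (move_left): buffer="irqpfbq" (len 7), cursors c1@2 c2@6, authorship ..1...2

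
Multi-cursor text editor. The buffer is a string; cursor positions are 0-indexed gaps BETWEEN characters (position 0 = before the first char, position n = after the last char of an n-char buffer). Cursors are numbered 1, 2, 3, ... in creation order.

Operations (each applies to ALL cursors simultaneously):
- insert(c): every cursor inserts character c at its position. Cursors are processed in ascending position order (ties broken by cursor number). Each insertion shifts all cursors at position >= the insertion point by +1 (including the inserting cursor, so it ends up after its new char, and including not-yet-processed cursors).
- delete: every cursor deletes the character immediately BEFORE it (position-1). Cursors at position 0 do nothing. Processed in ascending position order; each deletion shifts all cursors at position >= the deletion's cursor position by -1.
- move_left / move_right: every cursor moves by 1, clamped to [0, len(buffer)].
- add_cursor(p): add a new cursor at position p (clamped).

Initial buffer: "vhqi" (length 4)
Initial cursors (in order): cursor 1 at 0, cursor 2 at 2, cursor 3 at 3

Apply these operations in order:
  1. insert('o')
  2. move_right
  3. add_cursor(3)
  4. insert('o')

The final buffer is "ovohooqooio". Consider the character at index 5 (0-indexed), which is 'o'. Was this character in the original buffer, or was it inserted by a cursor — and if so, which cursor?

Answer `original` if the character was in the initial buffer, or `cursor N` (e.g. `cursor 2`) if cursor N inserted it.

After op 1 (insert('o')): buffer="ovhoqoi" (len 7), cursors c1@1 c2@4 c3@6, authorship 1..2.3.
After op 2 (move_right): buffer="ovhoqoi" (len 7), cursors c1@2 c2@5 c3@7, authorship 1..2.3.
After op 3 (add_cursor(3)): buffer="ovhoqoi" (len 7), cursors c1@2 c4@3 c2@5 c3@7, authorship 1..2.3.
After op 4 (insert('o')): buffer="ovohooqooio" (len 11), cursors c1@3 c4@5 c2@8 c3@11, authorship 1.1.42.23.3
Authorship (.=original, N=cursor N): 1 . 1 . 4 2 . 2 3 . 3
Index 5: author = 2

Answer: cursor 2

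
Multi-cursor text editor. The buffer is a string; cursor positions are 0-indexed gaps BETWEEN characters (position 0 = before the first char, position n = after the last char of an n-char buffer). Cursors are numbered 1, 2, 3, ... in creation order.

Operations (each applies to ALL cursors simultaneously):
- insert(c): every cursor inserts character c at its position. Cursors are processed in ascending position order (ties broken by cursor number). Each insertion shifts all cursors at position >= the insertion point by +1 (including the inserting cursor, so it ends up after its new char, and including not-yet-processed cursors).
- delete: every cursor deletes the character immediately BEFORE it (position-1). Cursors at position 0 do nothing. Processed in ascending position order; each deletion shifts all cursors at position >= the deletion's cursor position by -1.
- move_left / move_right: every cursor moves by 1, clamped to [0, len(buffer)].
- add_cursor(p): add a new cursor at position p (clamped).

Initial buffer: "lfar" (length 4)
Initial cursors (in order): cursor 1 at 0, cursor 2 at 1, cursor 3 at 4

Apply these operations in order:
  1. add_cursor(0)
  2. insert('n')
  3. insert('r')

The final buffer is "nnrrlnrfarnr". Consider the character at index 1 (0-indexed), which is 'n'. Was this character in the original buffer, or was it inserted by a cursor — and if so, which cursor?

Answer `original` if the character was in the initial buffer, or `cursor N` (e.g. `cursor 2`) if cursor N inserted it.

After op 1 (add_cursor(0)): buffer="lfar" (len 4), cursors c1@0 c4@0 c2@1 c3@4, authorship ....
After op 2 (insert('n')): buffer="nnlnfarn" (len 8), cursors c1@2 c4@2 c2@4 c3@8, authorship 14.2...3
After op 3 (insert('r')): buffer="nnrrlnrfarnr" (len 12), cursors c1@4 c4@4 c2@7 c3@12, authorship 1414.22...33
Authorship (.=original, N=cursor N): 1 4 1 4 . 2 2 . . . 3 3
Index 1: author = 4

Answer: cursor 4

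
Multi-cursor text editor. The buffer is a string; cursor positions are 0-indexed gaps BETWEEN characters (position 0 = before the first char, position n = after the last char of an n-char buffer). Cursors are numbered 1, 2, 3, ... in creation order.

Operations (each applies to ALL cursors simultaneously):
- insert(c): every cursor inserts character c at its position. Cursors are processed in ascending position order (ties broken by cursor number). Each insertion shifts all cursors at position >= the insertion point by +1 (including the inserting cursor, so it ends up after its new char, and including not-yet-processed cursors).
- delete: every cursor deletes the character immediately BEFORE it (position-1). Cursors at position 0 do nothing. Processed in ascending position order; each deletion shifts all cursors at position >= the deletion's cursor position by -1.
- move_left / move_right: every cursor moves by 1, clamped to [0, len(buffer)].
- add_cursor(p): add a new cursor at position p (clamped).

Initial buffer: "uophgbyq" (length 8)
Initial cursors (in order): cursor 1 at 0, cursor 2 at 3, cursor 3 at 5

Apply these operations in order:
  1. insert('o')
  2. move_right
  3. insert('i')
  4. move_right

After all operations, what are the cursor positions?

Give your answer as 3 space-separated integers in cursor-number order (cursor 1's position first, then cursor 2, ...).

After op 1 (insert('o')): buffer="ouopohgobyq" (len 11), cursors c1@1 c2@5 c3@8, authorship 1...2..3...
After op 2 (move_right): buffer="ouopohgobyq" (len 11), cursors c1@2 c2@6 c3@9, authorship 1...2..3...
After op 3 (insert('i')): buffer="ouiopohigobiyq" (len 14), cursors c1@3 c2@8 c3@12, authorship 1.1..2.2.3.3..
After op 4 (move_right): buffer="ouiopohigobiyq" (len 14), cursors c1@4 c2@9 c3@13, authorship 1.1..2.2.3.3..

Answer: 4 9 13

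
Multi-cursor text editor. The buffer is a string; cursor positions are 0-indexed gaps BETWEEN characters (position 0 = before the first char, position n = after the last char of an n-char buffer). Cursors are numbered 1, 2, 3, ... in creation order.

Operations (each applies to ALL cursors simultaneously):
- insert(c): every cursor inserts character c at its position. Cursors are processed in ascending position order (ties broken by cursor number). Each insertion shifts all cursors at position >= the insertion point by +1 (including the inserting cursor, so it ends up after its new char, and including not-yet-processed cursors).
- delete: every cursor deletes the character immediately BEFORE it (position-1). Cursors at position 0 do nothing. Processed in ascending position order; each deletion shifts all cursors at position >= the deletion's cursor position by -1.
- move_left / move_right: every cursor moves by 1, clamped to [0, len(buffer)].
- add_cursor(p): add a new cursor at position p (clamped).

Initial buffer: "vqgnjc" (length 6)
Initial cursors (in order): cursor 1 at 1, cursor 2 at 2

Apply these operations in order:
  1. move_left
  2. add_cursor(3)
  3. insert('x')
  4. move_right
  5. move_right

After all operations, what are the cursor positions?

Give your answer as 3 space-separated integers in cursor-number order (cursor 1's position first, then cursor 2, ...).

After op 1 (move_left): buffer="vqgnjc" (len 6), cursors c1@0 c2@1, authorship ......
After op 2 (add_cursor(3)): buffer="vqgnjc" (len 6), cursors c1@0 c2@1 c3@3, authorship ......
After op 3 (insert('x')): buffer="xvxqgxnjc" (len 9), cursors c1@1 c2@3 c3@6, authorship 1.2..3...
After op 4 (move_right): buffer="xvxqgxnjc" (len 9), cursors c1@2 c2@4 c3@7, authorship 1.2..3...
After op 5 (move_right): buffer="xvxqgxnjc" (len 9), cursors c1@3 c2@5 c3@8, authorship 1.2..3...

Answer: 3 5 8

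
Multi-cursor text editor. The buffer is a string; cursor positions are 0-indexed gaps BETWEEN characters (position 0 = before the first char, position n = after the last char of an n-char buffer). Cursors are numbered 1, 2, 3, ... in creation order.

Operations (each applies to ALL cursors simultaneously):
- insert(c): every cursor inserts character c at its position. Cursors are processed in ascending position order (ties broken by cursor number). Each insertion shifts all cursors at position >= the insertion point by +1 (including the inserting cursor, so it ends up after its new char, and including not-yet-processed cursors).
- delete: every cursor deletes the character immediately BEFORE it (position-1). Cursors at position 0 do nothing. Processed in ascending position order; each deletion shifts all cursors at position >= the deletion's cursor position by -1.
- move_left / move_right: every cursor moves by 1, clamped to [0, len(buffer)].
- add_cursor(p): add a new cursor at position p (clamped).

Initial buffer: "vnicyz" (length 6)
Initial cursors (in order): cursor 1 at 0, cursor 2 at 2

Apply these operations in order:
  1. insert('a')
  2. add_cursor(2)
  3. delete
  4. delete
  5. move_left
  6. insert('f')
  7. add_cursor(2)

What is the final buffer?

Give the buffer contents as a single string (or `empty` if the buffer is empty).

After op 1 (insert('a')): buffer="avnaicyz" (len 8), cursors c1@1 c2@4, authorship 1..2....
After op 2 (add_cursor(2)): buffer="avnaicyz" (len 8), cursors c1@1 c3@2 c2@4, authorship 1..2....
After op 3 (delete): buffer="nicyz" (len 5), cursors c1@0 c3@0 c2@1, authorship .....
After op 4 (delete): buffer="icyz" (len 4), cursors c1@0 c2@0 c3@0, authorship ....
After op 5 (move_left): buffer="icyz" (len 4), cursors c1@0 c2@0 c3@0, authorship ....
After op 6 (insert('f')): buffer="ffficyz" (len 7), cursors c1@3 c2@3 c3@3, authorship 123....
After op 7 (add_cursor(2)): buffer="ffficyz" (len 7), cursors c4@2 c1@3 c2@3 c3@3, authorship 123....

Answer: ffficyz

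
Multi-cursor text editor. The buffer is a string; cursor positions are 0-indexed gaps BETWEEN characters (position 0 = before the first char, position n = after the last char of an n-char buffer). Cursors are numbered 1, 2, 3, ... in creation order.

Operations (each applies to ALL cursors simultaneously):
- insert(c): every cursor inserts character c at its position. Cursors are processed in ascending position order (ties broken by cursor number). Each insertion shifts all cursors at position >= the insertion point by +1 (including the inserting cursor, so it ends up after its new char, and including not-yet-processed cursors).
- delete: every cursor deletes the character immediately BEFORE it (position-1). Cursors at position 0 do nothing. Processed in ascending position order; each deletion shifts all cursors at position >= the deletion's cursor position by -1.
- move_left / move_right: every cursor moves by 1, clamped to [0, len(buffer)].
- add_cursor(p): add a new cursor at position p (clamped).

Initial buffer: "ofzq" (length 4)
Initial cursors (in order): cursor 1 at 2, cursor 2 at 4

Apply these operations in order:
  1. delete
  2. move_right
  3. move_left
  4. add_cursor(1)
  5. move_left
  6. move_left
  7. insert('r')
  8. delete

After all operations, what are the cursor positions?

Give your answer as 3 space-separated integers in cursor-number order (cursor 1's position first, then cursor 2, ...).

After op 1 (delete): buffer="oz" (len 2), cursors c1@1 c2@2, authorship ..
After op 2 (move_right): buffer="oz" (len 2), cursors c1@2 c2@2, authorship ..
After op 3 (move_left): buffer="oz" (len 2), cursors c1@1 c2@1, authorship ..
After op 4 (add_cursor(1)): buffer="oz" (len 2), cursors c1@1 c2@1 c3@1, authorship ..
After op 5 (move_left): buffer="oz" (len 2), cursors c1@0 c2@0 c3@0, authorship ..
After op 6 (move_left): buffer="oz" (len 2), cursors c1@0 c2@0 c3@0, authorship ..
After op 7 (insert('r')): buffer="rrroz" (len 5), cursors c1@3 c2@3 c3@3, authorship 123..
After op 8 (delete): buffer="oz" (len 2), cursors c1@0 c2@0 c3@0, authorship ..

Answer: 0 0 0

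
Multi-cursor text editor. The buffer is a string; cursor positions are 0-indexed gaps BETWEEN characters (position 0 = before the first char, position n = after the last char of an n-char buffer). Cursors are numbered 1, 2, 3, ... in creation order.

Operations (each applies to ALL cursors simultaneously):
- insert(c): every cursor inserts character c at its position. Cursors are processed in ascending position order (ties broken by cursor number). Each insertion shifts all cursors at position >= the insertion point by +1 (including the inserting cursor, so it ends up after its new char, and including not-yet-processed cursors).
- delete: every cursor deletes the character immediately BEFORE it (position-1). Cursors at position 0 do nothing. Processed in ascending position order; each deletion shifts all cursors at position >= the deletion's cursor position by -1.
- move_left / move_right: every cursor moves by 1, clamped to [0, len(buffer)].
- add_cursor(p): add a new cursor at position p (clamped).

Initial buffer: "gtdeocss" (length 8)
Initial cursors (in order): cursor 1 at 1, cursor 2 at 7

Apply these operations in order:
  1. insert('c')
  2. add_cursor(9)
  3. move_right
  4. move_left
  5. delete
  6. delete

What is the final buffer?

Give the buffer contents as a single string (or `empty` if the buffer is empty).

Answer: tdes

Derivation:
After op 1 (insert('c')): buffer="gctdeocscs" (len 10), cursors c1@2 c2@9, authorship .1......2.
After op 2 (add_cursor(9)): buffer="gctdeocscs" (len 10), cursors c1@2 c2@9 c3@9, authorship .1......2.
After op 3 (move_right): buffer="gctdeocscs" (len 10), cursors c1@3 c2@10 c3@10, authorship .1......2.
After op 4 (move_left): buffer="gctdeocscs" (len 10), cursors c1@2 c2@9 c3@9, authorship .1......2.
After op 5 (delete): buffer="gtdeocs" (len 7), cursors c1@1 c2@6 c3@6, authorship .......
After op 6 (delete): buffer="tdes" (len 4), cursors c1@0 c2@3 c3@3, authorship ....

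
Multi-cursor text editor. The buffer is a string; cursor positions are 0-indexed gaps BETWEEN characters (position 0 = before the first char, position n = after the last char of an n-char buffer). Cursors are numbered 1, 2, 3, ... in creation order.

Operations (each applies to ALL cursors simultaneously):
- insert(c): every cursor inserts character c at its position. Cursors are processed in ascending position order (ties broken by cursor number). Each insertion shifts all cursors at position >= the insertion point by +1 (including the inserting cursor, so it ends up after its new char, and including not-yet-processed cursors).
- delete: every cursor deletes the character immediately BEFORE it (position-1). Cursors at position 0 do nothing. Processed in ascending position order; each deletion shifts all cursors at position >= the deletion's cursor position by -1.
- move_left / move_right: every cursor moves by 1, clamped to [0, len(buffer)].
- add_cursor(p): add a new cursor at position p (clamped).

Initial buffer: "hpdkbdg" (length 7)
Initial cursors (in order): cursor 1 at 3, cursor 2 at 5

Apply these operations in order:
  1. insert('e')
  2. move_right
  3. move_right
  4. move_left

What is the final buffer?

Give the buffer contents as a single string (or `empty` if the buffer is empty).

After op 1 (insert('e')): buffer="hpdekbedg" (len 9), cursors c1@4 c2@7, authorship ...1..2..
After op 2 (move_right): buffer="hpdekbedg" (len 9), cursors c1@5 c2@8, authorship ...1..2..
After op 3 (move_right): buffer="hpdekbedg" (len 9), cursors c1@6 c2@9, authorship ...1..2..
After op 4 (move_left): buffer="hpdekbedg" (len 9), cursors c1@5 c2@8, authorship ...1..2..

Answer: hpdekbedg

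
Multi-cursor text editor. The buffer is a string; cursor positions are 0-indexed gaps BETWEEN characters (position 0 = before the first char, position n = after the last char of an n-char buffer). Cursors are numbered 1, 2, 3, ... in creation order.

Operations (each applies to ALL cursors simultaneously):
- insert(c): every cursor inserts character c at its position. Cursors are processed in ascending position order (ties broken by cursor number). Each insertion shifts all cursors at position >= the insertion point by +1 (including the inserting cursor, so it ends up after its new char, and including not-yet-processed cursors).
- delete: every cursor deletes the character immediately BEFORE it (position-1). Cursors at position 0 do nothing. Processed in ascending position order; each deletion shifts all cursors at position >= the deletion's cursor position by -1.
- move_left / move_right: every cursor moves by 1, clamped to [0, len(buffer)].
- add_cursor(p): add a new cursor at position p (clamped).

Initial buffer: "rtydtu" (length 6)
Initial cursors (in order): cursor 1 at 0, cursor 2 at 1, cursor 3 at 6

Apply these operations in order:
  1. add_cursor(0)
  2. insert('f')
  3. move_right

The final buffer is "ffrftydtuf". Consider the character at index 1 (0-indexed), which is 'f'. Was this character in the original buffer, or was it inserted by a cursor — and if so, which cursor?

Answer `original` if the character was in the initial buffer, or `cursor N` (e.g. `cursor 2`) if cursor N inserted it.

After op 1 (add_cursor(0)): buffer="rtydtu" (len 6), cursors c1@0 c4@0 c2@1 c3@6, authorship ......
After op 2 (insert('f')): buffer="ffrftydtuf" (len 10), cursors c1@2 c4@2 c2@4 c3@10, authorship 14.2.....3
After op 3 (move_right): buffer="ffrftydtuf" (len 10), cursors c1@3 c4@3 c2@5 c3@10, authorship 14.2.....3
Authorship (.=original, N=cursor N): 1 4 . 2 . . . . . 3
Index 1: author = 4

Answer: cursor 4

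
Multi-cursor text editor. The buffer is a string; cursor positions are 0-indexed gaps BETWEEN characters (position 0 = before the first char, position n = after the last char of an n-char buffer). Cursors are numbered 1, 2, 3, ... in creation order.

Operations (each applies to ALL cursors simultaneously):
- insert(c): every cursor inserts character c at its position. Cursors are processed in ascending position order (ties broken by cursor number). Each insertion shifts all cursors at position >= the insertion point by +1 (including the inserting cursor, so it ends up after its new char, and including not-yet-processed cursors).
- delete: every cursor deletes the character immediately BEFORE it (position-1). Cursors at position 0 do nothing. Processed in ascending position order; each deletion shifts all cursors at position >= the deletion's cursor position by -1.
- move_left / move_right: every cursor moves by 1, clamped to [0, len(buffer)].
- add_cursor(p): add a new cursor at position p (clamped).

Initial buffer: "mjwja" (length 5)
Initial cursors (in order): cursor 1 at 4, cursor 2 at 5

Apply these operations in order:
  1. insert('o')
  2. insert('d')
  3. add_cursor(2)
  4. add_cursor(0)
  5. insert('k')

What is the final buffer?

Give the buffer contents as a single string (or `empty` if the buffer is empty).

After op 1 (insert('o')): buffer="mjwjoao" (len 7), cursors c1@5 c2@7, authorship ....1.2
After op 2 (insert('d')): buffer="mjwjodaod" (len 9), cursors c1@6 c2@9, authorship ....11.22
After op 3 (add_cursor(2)): buffer="mjwjodaod" (len 9), cursors c3@2 c1@6 c2@9, authorship ....11.22
After op 4 (add_cursor(0)): buffer="mjwjodaod" (len 9), cursors c4@0 c3@2 c1@6 c2@9, authorship ....11.22
After op 5 (insert('k')): buffer="kmjkwjodkaodk" (len 13), cursors c4@1 c3@4 c1@9 c2@13, authorship 4..3..111.222

Answer: kmjkwjodkaodk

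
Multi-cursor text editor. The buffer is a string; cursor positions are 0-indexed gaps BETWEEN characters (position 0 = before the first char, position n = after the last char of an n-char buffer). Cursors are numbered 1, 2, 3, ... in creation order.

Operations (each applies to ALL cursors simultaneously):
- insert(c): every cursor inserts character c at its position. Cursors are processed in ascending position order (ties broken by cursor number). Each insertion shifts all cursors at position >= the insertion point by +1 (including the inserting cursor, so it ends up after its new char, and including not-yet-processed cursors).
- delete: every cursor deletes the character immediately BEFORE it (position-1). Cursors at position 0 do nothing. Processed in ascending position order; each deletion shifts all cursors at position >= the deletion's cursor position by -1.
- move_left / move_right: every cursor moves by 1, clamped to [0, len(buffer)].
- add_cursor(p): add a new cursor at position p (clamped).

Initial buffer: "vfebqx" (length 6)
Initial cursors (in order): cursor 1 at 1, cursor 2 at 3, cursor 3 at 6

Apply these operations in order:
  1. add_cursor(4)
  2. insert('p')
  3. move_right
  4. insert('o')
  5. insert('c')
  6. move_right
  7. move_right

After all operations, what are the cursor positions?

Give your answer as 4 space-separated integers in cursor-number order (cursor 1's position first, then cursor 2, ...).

Answer: 7 12 18 16

Derivation:
After op 1 (add_cursor(4)): buffer="vfebqx" (len 6), cursors c1@1 c2@3 c4@4 c3@6, authorship ......
After op 2 (insert('p')): buffer="vpfepbpqxp" (len 10), cursors c1@2 c2@5 c4@7 c3@10, authorship .1..2.4..3
After op 3 (move_right): buffer="vpfepbpqxp" (len 10), cursors c1@3 c2@6 c4@8 c3@10, authorship .1..2.4..3
After op 4 (insert('o')): buffer="vpfoepbopqoxpo" (len 14), cursors c1@4 c2@8 c4@11 c3@14, authorship .1.1.2.24.4.33
After op 5 (insert('c')): buffer="vpfocepbocpqocxpoc" (len 18), cursors c1@5 c2@10 c4@14 c3@18, authorship .1.11.2.224.44.333
After op 6 (move_right): buffer="vpfocepbocpqocxpoc" (len 18), cursors c1@6 c2@11 c4@15 c3@18, authorship .1.11.2.224.44.333
After op 7 (move_right): buffer="vpfocepbocpqocxpoc" (len 18), cursors c1@7 c2@12 c4@16 c3@18, authorship .1.11.2.224.44.333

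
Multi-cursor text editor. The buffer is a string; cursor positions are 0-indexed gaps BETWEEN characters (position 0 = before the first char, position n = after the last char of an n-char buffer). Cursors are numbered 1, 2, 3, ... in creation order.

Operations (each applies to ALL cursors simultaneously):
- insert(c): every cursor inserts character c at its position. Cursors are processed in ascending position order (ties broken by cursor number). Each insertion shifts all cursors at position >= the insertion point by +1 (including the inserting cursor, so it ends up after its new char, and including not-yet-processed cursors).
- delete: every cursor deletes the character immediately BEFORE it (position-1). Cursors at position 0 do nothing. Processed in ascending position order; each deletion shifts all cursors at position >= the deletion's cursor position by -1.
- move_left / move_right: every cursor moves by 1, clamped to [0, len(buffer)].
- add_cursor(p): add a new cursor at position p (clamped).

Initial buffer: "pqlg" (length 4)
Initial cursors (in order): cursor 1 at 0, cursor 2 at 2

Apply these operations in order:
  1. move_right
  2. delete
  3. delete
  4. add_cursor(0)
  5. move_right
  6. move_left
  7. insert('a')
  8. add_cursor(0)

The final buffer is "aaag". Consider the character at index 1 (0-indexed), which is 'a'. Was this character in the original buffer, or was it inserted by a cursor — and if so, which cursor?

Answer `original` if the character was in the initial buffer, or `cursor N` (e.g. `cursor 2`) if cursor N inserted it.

After op 1 (move_right): buffer="pqlg" (len 4), cursors c1@1 c2@3, authorship ....
After op 2 (delete): buffer="qg" (len 2), cursors c1@0 c2@1, authorship ..
After op 3 (delete): buffer="g" (len 1), cursors c1@0 c2@0, authorship .
After op 4 (add_cursor(0)): buffer="g" (len 1), cursors c1@0 c2@0 c3@0, authorship .
After op 5 (move_right): buffer="g" (len 1), cursors c1@1 c2@1 c3@1, authorship .
After op 6 (move_left): buffer="g" (len 1), cursors c1@0 c2@0 c3@0, authorship .
After op 7 (insert('a')): buffer="aaag" (len 4), cursors c1@3 c2@3 c3@3, authorship 123.
After op 8 (add_cursor(0)): buffer="aaag" (len 4), cursors c4@0 c1@3 c2@3 c3@3, authorship 123.
Authorship (.=original, N=cursor N): 1 2 3 .
Index 1: author = 2

Answer: cursor 2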